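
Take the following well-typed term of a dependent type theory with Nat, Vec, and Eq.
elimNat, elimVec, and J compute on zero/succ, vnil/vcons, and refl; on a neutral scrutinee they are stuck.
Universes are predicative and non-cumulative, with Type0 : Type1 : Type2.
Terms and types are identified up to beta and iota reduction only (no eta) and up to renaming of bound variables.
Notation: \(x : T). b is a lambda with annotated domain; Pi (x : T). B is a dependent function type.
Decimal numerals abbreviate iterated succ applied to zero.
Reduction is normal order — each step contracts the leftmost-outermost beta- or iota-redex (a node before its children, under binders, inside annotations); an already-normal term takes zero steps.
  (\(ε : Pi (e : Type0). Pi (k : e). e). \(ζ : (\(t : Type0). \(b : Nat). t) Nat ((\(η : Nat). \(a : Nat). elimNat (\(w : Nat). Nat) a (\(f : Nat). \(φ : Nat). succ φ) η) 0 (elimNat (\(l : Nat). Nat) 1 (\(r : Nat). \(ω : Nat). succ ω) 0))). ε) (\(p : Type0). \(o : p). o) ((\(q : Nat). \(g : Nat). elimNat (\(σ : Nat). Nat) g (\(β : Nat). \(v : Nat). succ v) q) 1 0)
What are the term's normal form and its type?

reduced normal form:
  \(ε : Type0). \(e : ε). e
inferred type:
  Pi (ε : Type0). Pi (e : ε). ε


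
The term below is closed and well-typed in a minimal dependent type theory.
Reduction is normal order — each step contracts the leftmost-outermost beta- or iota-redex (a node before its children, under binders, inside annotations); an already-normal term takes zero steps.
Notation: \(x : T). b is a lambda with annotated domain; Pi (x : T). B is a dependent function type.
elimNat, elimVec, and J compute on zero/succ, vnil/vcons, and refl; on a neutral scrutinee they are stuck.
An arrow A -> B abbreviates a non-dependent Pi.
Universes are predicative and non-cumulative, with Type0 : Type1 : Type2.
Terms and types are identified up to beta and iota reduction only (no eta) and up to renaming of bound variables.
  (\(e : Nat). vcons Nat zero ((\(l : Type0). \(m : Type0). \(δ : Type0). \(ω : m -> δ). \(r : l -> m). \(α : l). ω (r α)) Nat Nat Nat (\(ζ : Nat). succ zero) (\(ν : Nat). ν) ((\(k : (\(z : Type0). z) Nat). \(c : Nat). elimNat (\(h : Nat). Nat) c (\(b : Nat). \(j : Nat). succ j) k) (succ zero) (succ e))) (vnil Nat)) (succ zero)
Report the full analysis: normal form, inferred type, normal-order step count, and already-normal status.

reduced normal form:
  vcons Nat zero (succ zero) (vnil Nat)
type:
  Vec Nat (succ zero)
steps to reach normal form (normal order): 8
started in normal form: no
first contracted redex: a beta-redex


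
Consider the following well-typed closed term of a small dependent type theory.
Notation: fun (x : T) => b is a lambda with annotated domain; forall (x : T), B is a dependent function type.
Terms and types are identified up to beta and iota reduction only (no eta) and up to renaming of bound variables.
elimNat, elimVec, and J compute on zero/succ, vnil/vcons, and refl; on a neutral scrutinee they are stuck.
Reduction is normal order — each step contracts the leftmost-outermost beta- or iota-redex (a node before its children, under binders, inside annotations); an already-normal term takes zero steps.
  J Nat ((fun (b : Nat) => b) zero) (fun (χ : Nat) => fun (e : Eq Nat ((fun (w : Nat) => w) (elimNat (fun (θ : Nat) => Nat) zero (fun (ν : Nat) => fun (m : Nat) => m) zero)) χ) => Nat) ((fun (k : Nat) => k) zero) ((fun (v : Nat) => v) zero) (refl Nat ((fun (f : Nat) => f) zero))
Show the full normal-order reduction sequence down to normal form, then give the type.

normal-order reduction sequence:
  J Nat ((fun (b : Nat) => b) zero) (fun (χ : Nat) => fun (e : Eq Nat ((fun (w : Nat) => w) (elimNat (fun (θ : Nat) => Nat) zero (fun (ν : Nat) => fun (m : Nat) => m) zero)) χ) => Nat) ((fun (k : Nat) => k) zero) ((fun (v : Nat) => v) zero) (refl Nat ((fun (f : Nat) => f) zero))
  ~> (fun (b : Nat) => b) zero
  ~> zero
inferred type:
  Nat


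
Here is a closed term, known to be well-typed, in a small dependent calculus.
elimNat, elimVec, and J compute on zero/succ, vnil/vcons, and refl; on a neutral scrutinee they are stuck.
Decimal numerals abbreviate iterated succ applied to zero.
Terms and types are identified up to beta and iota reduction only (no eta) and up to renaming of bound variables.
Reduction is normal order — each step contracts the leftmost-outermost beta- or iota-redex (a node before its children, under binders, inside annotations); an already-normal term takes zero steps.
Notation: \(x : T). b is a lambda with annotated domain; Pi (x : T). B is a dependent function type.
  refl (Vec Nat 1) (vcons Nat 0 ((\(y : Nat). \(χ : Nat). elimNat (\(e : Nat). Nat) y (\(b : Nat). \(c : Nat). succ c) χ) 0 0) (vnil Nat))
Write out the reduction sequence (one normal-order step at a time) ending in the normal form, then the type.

normal-order reduction:
  refl (Vec Nat 1) (vcons Nat 0 ((\(y : Nat). \(χ : Nat). elimNat (\(e : Nat). Nat) y (\(b : Nat). \(c : Nat). succ c) χ) 0 0) (vnil Nat))
  ~> refl (Vec Nat 1) (vcons Nat 0 ((\(y : Nat). elimNat (\(χ : Nat). Nat) 0 (\(e : Nat). \(b : Nat). succ b) y) 0) (vnil Nat))
  ~> refl (Vec Nat 1) (vcons Nat 0 (elimNat (\(y : Nat). Nat) 0 (\(χ : Nat). \(e : Nat). succ e) 0) (vnil Nat))
  ~> refl (Vec Nat 1) (vcons Nat 0 0 (vnil Nat))
inferred type:
  Eq (Vec Nat 1) (vcons Nat 0 0 (vnil Nat)) (vcons Nat 0 0 (vnil Nat))


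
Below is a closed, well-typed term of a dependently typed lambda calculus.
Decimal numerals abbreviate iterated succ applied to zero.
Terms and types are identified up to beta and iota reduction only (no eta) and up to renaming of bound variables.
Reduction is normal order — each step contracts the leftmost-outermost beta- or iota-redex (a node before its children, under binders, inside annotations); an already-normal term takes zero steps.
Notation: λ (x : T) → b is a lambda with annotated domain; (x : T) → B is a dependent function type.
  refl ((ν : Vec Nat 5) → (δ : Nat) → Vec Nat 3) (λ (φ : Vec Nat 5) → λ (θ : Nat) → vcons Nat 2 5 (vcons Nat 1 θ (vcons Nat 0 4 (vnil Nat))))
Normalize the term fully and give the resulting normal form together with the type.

resulting normal form:
  refl ((ν : Vec Nat 5) → (δ : Nat) → Vec Nat 3) (λ (φ : Vec Nat 5) → λ (θ : Nat) → vcons Nat 2 5 (vcons Nat 1 θ (vcons Nat 0 4 (vnil Nat))))
inferred type:
  Eq ((ν : Vec Nat 5) → (δ : Nat) → Vec Nat 3) (λ (φ : Vec Nat 5) → λ (θ : Nat) → vcons Nat 2 5 (vcons Nat 1 θ (vcons Nat 0 4 (vnil Nat)))) (λ (z : Vec Nat 5) → λ (β : Nat) → vcons Nat 2 5 (vcons Nat 1 β (vcons Nat 0 4 (vnil Nat))))


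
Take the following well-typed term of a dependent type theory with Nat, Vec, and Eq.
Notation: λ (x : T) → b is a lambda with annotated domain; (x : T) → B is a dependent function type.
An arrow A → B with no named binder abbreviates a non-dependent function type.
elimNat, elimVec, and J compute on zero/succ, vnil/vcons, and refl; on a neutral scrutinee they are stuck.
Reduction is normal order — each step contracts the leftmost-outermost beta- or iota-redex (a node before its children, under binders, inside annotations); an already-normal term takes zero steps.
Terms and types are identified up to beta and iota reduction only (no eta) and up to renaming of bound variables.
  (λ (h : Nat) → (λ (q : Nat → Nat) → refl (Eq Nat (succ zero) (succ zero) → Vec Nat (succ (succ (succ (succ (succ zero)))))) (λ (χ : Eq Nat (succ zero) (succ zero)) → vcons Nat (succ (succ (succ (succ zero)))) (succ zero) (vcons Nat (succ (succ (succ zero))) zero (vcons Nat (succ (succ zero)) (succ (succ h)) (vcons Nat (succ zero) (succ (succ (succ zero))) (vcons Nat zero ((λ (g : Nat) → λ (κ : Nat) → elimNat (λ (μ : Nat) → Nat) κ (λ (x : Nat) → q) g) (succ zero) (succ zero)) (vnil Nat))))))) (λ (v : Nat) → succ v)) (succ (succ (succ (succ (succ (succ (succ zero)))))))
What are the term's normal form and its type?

normal form:
  refl (Eq Nat (succ zero) (succ zero) → Vec Nat (succ (succ (succ (succ (succ zero)))))) (λ (h : Eq Nat (succ zero) (succ zero)) → vcons Nat (succ (succ (succ (succ zero)))) (succ zero) (vcons Nat (succ (succ (succ zero))) zero (vcons Nat (succ (succ zero)) (succ (succ (succ (succ (succ (succ (succ (succ (succ zero))))))))) (vcons Nat (succ zero) (succ (succ (succ zero))) (vcons Nat zero (succ (succ zero)) (vnil Nat))))))
type:
  Eq (Eq Nat (succ zero) (succ zero) → Vec Nat (succ (succ (succ (succ (succ zero)))))) (λ (h : Eq Nat (succ zero) (succ zero)) → vcons Nat (succ (succ (succ (succ zero)))) (succ zero) (vcons Nat (succ (succ (succ zero))) zero (vcons Nat (succ (succ zero)) (succ (succ (succ (succ (succ (succ (succ (succ (succ zero))))))))) (vcons Nat (succ zero) (succ (succ (succ zero))) (vcons Nat zero (succ (succ zero)) (vnil Nat)))))) (λ (q : Eq Nat (succ zero) (succ zero)) → vcons Nat (succ (succ (succ (succ zero)))) (succ zero) (vcons Nat (succ (succ (succ zero))) zero (vcons Nat (succ (succ zero)) (succ (succ (succ (succ (succ (succ (succ (succ (succ zero))))))))) (vcons Nat (succ zero) (succ (succ (succ zero))) (vcons Nat zero (succ (succ zero)) (vnil Nat))))))
observation: contracting a beta-redex first, the term normalizes in 8 steps.


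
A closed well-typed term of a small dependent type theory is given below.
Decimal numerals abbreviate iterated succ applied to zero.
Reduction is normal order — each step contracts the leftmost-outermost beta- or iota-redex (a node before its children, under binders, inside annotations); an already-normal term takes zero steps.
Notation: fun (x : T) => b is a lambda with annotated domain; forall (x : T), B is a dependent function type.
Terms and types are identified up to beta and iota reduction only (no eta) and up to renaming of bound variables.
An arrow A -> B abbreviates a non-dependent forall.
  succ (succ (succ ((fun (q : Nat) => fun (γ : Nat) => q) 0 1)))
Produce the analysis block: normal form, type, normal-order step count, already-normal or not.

resulting normal form:
  3
the term's type:
  Nat
reduction steps (normal order): 2
already normal: no
first contracted redex: a beta-redex


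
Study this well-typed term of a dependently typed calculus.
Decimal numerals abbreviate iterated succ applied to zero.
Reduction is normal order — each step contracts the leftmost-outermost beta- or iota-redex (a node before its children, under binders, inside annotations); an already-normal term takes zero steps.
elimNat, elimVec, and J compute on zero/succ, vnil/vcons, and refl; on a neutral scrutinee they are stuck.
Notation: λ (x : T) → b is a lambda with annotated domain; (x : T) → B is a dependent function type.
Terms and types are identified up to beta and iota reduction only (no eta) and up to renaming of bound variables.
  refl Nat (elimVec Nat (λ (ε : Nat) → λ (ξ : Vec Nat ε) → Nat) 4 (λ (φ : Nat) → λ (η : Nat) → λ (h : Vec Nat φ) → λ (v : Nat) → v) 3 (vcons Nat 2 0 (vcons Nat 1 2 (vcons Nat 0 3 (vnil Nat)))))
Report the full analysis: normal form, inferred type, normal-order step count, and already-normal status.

reduced normal form:
  refl Nat 4
type:
  Eq Nat 4 4
normal-order step count: 16
term was already normal: no
first contracted redex: an elimVec iota-redex


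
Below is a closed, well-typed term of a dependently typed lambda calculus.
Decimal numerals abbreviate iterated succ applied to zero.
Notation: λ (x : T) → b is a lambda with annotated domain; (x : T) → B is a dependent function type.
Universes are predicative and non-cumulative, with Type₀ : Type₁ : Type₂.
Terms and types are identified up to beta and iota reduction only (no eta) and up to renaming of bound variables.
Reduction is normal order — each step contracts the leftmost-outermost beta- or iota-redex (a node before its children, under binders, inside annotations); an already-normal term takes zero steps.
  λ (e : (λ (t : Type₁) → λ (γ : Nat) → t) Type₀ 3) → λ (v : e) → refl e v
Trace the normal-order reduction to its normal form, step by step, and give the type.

normal-order reduction sequence:
  λ (e : (λ (t : Type₁) → λ (γ : Nat) → t) Type₀ 3) → λ (v : e) → refl e v
  ~> λ (e : (λ (t : Nat) → Type₀) 3) → λ (γ : e) → refl e γ
  ~> λ (e : Type₀) → λ (t : e) → refl e t
the term's type:
  (e : Type₀) → (t : e) → Eq e t t


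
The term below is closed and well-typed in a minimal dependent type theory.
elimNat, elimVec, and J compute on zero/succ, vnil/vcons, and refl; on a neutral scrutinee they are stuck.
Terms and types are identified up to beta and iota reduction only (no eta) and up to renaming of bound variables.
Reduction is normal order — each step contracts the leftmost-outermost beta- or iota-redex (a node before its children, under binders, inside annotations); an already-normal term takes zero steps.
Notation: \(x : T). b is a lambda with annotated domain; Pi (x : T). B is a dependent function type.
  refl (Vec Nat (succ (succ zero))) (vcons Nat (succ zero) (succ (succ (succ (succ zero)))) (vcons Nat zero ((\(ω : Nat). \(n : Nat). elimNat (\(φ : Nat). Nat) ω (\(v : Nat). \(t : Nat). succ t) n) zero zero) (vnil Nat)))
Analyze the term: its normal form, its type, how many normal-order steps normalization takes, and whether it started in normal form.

normal form:
  refl (Vec Nat (succ (succ zero))) (vcons Nat (succ zero) (succ (succ (succ (succ zero)))) (vcons Nat zero zero (vnil Nat)))
type:
  Eq (Vec Nat (succ (succ zero))) (vcons Nat (succ zero) (succ (succ (succ (succ zero)))) (vcons Nat zero zero (vnil Nat))) (vcons Nat (succ zero) (succ (succ (succ (succ zero)))) (vcons Nat zero zero (vnil Nat)))
reduction steps (normal order): 3
already normal: no
first contracted redex: a beta-redex


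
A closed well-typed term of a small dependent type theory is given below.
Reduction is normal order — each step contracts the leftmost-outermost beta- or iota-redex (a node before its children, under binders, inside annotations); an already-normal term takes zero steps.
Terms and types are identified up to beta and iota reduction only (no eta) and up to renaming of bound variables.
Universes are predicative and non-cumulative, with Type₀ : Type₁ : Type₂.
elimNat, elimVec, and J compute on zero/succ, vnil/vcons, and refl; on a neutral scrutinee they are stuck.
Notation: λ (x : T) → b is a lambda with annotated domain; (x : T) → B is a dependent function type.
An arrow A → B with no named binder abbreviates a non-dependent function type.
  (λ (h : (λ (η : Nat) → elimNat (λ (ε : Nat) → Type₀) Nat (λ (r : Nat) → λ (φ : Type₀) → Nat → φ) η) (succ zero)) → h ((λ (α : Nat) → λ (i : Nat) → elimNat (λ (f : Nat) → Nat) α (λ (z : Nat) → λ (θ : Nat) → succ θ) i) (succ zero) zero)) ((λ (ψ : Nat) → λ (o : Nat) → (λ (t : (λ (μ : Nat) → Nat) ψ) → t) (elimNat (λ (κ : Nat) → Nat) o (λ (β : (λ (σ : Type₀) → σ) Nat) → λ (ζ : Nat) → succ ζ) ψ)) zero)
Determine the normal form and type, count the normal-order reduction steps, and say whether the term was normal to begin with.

resulting normal form:
  succ zero
the term's type:
  Nat
reduction steps (normal order): 8
already normal: no
first contracted redex: a beta-redex


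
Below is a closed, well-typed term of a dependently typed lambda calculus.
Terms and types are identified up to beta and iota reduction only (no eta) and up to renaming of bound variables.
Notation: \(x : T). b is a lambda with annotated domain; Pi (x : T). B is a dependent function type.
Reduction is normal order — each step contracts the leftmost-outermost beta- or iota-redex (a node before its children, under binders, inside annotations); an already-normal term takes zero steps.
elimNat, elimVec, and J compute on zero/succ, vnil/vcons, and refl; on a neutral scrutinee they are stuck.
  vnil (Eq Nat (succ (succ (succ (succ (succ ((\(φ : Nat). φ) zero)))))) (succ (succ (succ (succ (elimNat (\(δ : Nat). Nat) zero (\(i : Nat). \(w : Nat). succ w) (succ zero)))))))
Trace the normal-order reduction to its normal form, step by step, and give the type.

reduction (normal order):
  vnil (Eq Nat (succ (succ (succ (succ (succ ((\(φ : Nat). φ) zero)))))) (succ (succ (succ (succ (elimNat (\(δ : Nat). Nat) zero (\(i : Nat). \(w : Nat). succ w) (succ zero)))))))
  ~> vnil (Eq Nat (succ (succ (succ (succ (succ zero))))) (succ (succ (succ (succ (elimNat (\(φ : Nat). Nat) zero (\(δ : Nat). \(i : Nat). succ i) (succ zero)))))))
  ~> vnil (Eq Nat (succ (succ (succ (succ (succ zero))))) (succ (succ (succ (succ ((\(φ : Nat). \(δ : Nat). succ δ) zero (elimNat (\(i : Nat). Nat) zero (\(w : Nat). \(y : Nat). succ y) zero)))))))
  ~> vnil (Eq Nat (succ (succ (succ (succ (succ zero))))) (succ (succ (succ (succ ((\(φ : Nat). succ φ) (elimNat (\(δ : Nat). Nat) zero (\(i : Nat). \(w : Nat). succ w) zero)))))))
  ~> vnil (Eq Nat (succ (succ (succ (succ (succ zero))))) (succ (succ (succ (succ (succ (elimNat (\(φ : Nat). Nat) zero (\(δ : Nat). \(i : Nat). succ i) zero)))))))
  ~> vnil (Eq Nat (succ (succ (succ (succ (succ zero))))) (succ (succ (succ (succ (succ zero))))))
inferred type:
  Vec (Eq Nat (succ (succ (succ (succ (succ zero))))) (succ (succ (succ (succ (succ zero)))))) zero


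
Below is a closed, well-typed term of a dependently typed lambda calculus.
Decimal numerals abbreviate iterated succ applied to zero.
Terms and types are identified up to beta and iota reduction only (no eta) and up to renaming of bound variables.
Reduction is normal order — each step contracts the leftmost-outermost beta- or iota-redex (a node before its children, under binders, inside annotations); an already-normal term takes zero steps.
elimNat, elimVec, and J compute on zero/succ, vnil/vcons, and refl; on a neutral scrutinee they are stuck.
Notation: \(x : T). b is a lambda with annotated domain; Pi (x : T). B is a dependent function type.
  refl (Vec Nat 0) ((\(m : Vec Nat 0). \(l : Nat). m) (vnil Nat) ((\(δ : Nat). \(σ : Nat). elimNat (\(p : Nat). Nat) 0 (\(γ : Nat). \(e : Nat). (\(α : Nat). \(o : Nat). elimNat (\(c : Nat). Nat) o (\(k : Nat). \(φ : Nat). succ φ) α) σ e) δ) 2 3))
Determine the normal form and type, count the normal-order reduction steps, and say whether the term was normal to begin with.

normal form:
  refl (Vec Nat 0) (vnil Nat)
the term's type:
  Eq (Vec Nat 0) (vnil Nat) (vnil Nat)
normal-order step count: 2
started in normal form: no
first redex: a beta-redex


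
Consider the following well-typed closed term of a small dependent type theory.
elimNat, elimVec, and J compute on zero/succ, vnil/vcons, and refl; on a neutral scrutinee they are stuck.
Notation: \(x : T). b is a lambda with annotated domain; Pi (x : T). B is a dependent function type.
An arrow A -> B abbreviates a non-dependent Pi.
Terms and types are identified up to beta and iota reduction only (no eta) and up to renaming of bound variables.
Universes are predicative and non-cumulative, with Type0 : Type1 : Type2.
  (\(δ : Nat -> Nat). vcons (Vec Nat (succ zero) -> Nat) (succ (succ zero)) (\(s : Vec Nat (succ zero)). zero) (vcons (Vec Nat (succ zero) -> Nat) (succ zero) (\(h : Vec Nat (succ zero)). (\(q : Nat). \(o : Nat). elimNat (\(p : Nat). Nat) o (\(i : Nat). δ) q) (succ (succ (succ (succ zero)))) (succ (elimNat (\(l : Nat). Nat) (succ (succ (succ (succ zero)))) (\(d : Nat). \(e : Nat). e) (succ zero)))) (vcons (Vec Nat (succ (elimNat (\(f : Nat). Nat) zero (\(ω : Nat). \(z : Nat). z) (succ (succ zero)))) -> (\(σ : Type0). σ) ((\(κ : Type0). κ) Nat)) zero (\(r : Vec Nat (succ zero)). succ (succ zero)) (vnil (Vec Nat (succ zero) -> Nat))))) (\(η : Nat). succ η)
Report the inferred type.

type:
  Vec (Vec Nat (succ zero) -> Nat) (succ (succ (succ zero)))


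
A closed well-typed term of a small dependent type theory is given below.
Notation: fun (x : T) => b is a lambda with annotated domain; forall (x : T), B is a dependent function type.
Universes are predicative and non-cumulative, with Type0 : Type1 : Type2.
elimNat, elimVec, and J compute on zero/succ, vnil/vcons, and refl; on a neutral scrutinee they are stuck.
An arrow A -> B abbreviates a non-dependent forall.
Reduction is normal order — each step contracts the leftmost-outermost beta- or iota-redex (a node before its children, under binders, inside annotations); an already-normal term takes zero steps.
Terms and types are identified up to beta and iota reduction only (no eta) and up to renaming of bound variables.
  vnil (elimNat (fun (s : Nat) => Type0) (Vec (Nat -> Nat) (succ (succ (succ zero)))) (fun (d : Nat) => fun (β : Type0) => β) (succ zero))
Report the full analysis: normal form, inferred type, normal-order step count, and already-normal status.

reduced normal form:
  vnil (Vec (Nat -> Nat) (succ (succ (succ zero))))
type:
  Vec (Vec (Nat -> Nat) (succ (succ (succ zero)))) zero
normal-order step count: 4
term was already normal: no
first redex: an elimNat iota-redex


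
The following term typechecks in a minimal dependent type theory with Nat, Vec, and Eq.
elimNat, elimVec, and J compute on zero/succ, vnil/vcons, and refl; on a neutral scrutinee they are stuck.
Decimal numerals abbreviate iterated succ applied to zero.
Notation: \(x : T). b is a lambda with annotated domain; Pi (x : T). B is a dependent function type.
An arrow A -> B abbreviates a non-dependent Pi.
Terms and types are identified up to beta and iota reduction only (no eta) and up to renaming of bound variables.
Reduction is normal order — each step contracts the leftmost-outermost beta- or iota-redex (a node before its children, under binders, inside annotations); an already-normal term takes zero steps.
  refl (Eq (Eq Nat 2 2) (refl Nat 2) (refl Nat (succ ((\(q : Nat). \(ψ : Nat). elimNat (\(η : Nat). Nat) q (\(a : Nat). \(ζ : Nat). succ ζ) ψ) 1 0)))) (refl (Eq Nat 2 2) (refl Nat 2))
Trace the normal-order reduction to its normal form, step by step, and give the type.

normal-order reduction sequence:
  refl (Eq (Eq Nat 2 2) (refl Nat 2) (refl Nat (succ ((\(q : Nat). \(ψ : Nat). elimNat (\(η : Nat). Nat) q (\(a : Nat). \(ζ : Nat). succ ζ) ψ) 1 0)))) (refl (Eq Nat 2 2) (refl Nat 2))
  ~> refl (Eq (Eq Nat 2 2) (refl Nat 2) (refl Nat (succ ((\(q : Nat). elimNat (\(ψ : Nat). Nat) 1 (\(η : Nat). \(a : Nat). succ a) q) 0)))) (refl (Eq Nat 2 2) (refl Nat 2))
  ~> refl (Eq (Eq Nat 2 2) (refl Nat 2) (refl Nat (succ (elimNat (\(q : Nat). Nat) 1 (\(ψ : Nat). \(η : Nat). succ η) 0)))) (refl (Eq Nat 2 2) (refl Nat 2))
  ~> refl (Eq (Eq Nat 2 2) (refl Nat 2) (refl Nat 2)) (refl (Eq Nat 2 2) (refl Nat 2))
the term's type:
  Eq (Eq (Eq Nat 2 2) (refl Nat 2) (refl Nat 2)) (refl (Eq Nat 2 2) (refl Nat 2)) (refl (Eq Nat 2 2) (refl Nat 2))


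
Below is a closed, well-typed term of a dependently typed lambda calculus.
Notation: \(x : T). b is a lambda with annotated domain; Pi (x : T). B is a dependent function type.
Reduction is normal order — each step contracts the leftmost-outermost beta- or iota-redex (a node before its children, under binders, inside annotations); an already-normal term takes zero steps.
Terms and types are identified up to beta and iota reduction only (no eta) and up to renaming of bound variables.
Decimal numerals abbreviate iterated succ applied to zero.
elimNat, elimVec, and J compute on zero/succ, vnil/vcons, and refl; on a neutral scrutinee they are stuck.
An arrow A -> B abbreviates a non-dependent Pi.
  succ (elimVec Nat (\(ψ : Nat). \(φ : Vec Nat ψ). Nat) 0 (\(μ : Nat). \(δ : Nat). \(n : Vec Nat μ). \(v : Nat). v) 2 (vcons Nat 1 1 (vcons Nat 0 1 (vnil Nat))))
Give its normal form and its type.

resulting normal form:
  1
the term's type:
  Nat


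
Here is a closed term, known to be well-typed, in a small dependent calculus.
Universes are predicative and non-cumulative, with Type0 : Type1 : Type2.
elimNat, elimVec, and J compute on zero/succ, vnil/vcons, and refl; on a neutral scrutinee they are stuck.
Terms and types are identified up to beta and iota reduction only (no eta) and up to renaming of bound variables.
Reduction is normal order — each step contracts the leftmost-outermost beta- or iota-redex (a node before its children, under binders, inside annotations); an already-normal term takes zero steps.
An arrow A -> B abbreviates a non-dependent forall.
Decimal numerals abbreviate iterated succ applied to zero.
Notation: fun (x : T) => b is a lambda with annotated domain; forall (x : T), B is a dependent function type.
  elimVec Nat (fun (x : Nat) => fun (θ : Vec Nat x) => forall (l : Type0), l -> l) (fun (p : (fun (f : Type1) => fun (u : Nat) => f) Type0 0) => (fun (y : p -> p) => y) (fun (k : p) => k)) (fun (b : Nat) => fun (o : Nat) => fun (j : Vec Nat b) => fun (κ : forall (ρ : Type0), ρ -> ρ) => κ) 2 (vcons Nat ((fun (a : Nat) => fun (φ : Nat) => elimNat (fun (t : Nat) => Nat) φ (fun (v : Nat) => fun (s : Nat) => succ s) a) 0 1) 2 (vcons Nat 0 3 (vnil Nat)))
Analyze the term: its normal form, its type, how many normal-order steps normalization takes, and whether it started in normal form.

resulting normal form:
  fun (x : Type0) => fun (θ : x) => θ
type:
  forall (x : Type0), x -> x
reduction steps (normal order): 14
already normal: no
first redex: an elimVec iota-redex


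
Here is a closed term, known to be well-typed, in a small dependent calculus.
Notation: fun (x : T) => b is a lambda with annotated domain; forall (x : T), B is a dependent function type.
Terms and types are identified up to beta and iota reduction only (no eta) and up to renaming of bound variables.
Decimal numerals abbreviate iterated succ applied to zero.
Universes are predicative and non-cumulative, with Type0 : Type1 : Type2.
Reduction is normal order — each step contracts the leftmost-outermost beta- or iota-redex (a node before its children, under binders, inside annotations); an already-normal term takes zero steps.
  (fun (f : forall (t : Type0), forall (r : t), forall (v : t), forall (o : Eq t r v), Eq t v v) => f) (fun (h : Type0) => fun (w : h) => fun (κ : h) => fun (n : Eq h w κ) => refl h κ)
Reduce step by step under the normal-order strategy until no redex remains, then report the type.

normal-order reduction sequence:
  (fun (f : forall (t : Type0), forall (r : t), forall (v : t), forall (o : Eq t r v), Eq t v v) => f) (fun (h : Type0) => fun (w : h) => fun (κ : h) => fun (n : Eq h w κ) => refl h κ)
  ~> fun (f : Type0) => fun (t : f) => fun (r : f) => fun (v : Eq f t r) => refl f r
type:
  forall (f : Type0), forall (t : f), forall (r : f), forall (v : Eq f t r), Eq f r r


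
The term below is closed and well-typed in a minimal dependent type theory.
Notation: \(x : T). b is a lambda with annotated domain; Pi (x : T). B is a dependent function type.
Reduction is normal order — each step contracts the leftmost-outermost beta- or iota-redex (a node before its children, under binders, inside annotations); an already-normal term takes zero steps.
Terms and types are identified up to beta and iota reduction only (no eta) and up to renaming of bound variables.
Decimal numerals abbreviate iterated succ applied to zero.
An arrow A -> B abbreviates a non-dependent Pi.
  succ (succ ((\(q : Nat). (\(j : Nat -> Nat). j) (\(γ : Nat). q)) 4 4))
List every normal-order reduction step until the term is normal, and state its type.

reduction (normal order):
  succ (succ ((\(q : Nat). (\(j : Nat -> Nat). j) (\(γ : Nat). q)) 4 4))
  ~> succ (succ ((\(q : Nat -> Nat). q) (\(j : Nat). 4) 4))
  ~> succ (succ ((\(q : Nat). 4) 4))
  ~> 6
type:
  Nat


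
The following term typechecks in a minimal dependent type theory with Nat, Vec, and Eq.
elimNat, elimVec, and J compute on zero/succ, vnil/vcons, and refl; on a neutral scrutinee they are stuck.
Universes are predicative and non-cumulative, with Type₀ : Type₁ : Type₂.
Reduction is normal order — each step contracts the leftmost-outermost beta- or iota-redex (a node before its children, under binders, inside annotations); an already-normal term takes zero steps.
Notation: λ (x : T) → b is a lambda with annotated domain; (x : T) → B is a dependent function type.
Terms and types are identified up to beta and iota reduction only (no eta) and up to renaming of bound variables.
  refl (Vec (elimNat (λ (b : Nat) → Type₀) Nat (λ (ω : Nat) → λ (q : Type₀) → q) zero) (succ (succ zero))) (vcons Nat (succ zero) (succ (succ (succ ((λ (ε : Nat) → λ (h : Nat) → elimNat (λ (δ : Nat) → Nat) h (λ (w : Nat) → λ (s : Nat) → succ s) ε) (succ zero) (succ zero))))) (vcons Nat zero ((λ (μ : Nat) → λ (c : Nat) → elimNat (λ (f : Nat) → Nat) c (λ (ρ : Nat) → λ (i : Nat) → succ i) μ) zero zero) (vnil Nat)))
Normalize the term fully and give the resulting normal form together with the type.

normal form:
  refl (Vec Nat (succ (succ zero))) (vcons Nat (succ zero) (succ (succ (succ (succ (succ zero))))) (vcons Nat zero zero (vnil Nat)))
inferred type:
  Eq (Vec Nat (succ (succ zero))) (vcons Nat (succ zero) (succ (succ (succ (succ (succ zero))))) (vcons Nat zero zero (vnil Nat))) (vcons Nat (succ zero) (succ (succ (succ (succ (succ zero))))) (vcons Nat zero zero (vnil Nat)))
observation: contracting an elimNat iota-redex first, the term normalizes in 10 steps.


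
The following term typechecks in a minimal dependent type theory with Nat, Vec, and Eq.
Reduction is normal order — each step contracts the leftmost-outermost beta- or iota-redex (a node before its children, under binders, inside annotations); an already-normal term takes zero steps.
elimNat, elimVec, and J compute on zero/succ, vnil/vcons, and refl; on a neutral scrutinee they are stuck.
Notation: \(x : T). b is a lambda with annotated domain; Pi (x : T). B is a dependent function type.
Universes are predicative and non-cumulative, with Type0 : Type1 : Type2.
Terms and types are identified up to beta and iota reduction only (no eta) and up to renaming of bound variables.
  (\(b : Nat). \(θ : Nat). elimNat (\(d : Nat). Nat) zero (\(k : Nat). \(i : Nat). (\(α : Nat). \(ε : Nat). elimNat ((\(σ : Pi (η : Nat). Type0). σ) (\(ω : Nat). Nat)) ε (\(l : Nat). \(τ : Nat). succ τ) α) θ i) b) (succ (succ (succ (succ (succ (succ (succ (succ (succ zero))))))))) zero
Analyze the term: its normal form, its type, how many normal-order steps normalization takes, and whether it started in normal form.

normal form:
  zero
type:
  Nat
reduction steps (normal order): 57
started in normal form: no
first contracted redex: a beta-redex


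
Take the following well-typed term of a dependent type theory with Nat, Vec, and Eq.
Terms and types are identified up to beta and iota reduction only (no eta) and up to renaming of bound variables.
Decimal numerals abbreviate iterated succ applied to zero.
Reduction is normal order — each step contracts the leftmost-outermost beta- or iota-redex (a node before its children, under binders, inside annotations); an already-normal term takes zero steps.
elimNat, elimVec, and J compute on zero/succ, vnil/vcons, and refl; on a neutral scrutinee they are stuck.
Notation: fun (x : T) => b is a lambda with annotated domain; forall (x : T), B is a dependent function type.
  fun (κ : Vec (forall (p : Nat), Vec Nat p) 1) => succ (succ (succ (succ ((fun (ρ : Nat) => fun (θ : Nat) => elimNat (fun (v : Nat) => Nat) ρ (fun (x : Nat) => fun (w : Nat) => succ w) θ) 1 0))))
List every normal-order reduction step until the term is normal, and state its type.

reduction (normal order):
  fun (κ : Vec (forall (p : Nat), Vec Nat p) 1) => succ (succ (succ (succ ((fun (ρ : Nat) => fun (θ : Nat) => elimNat (fun (v : Nat) => Nat) ρ (fun (x : Nat) => fun (w : Nat) => succ w) θ) 1 0))))
  ~> fun (κ : Vec (forall (p : Nat), Vec Nat p) 1) => succ (succ (succ (succ ((fun (ρ : Nat) => elimNat (fun (θ : Nat) => Nat) 1 (fun (v : Nat) => fun (x : Nat) => succ x) ρ) 0))))
  ~> fun (κ : Vec (forall (p : Nat), Vec Nat p) 1) => succ (succ (succ (succ (elimNat (fun (ρ : Nat) => Nat) 1 (fun (θ : Nat) => fun (v : Nat) => succ v) 0))))
  ~> fun (κ : Vec (forall (p : Nat), Vec Nat p) 1) => 5
inferred type:
  forall (κ : Vec (forall (p : Nat), Vec Nat p) 1), Nat


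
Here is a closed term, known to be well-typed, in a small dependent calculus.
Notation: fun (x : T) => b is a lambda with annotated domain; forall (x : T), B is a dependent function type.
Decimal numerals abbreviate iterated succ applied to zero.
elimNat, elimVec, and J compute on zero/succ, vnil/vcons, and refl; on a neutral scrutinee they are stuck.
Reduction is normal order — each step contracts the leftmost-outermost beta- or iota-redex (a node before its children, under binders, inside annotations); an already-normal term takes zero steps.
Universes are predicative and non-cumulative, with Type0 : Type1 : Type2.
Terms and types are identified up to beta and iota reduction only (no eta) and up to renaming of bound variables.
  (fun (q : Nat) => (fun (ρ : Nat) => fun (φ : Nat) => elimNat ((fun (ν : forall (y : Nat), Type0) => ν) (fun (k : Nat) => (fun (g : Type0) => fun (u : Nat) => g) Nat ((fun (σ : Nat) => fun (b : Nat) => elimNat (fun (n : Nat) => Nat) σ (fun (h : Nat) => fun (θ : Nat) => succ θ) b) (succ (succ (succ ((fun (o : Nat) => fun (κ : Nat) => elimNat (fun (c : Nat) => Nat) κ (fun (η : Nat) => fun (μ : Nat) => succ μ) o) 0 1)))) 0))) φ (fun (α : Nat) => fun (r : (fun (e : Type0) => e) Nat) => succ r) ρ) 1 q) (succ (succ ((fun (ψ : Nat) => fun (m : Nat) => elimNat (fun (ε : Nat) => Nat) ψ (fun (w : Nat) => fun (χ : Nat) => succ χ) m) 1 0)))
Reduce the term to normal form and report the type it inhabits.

reduced normal form:
  4
the term's type:
  Nat
observation: 10 normal-order steps normalize the term, beginning with a beta-redex.


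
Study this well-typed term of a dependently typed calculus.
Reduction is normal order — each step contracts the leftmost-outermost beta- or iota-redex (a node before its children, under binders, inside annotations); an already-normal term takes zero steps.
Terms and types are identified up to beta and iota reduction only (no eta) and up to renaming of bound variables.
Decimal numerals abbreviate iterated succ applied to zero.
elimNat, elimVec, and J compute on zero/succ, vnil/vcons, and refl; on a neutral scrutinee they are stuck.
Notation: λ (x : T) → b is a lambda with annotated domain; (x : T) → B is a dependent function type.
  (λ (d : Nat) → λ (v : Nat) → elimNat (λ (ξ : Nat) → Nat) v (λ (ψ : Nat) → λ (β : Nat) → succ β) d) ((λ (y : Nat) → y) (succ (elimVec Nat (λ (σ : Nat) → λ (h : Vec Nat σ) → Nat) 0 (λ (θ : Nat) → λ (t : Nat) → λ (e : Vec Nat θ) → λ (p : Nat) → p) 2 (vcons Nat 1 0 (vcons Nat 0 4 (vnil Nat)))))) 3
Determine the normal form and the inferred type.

resulting normal form:
  4
inferred type:
  Nat
observation: reduction starts at a beta-redex, and 18 normal-order steps reach the normal form.


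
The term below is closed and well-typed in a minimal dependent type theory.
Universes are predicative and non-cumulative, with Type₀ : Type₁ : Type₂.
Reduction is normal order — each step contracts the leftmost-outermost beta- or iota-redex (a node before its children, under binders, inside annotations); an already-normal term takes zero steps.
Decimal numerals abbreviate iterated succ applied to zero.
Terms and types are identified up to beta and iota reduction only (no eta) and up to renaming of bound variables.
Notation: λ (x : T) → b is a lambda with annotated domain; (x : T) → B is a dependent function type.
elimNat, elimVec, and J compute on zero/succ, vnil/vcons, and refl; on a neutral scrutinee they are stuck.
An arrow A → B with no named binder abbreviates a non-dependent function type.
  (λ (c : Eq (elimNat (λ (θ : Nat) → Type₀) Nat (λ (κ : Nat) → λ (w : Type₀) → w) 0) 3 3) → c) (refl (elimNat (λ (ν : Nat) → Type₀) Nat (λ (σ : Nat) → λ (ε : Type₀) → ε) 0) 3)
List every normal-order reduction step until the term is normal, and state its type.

normal-order reduction:
  (λ (c : Eq (elimNat (λ (θ : Nat) → Type₀) Nat (λ (κ : Nat) → λ (w : Type₀) → w) 0) 3 3) → c) (refl (elimNat (λ (ν : Nat) → Type₀) Nat (λ (σ : Nat) → λ (ε : Type₀) → ε) 0) 3)
  ~> refl (elimNat (λ (c : Nat) → Type₀) Nat (λ (θ : Nat) → λ (κ : Type₀) → κ) 0) 3
  ~> refl Nat 3
inferred type:
  Eq Nat 3 3


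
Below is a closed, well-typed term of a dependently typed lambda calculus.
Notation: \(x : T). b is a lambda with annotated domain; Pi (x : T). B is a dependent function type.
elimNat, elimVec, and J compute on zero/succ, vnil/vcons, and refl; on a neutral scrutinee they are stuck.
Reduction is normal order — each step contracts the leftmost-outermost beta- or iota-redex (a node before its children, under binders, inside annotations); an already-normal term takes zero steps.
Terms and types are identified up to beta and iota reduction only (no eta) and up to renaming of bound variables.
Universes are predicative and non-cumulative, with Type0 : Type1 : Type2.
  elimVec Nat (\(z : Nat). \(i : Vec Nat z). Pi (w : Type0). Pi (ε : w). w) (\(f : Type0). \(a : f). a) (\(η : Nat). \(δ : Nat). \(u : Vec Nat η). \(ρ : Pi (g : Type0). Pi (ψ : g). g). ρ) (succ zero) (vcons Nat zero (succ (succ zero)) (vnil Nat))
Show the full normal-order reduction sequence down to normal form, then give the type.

normal-order reduction sequence:
  elimVec Nat (\(z : Nat). \(i : Vec Nat z). Pi (w : Type0). Pi (ε : w). w) (\(f : Type0). \(a : f). a) (\(η : Nat). \(δ : Nat). \(u : Vec Nat η). \(ρ : Pi (g : Type0). Pi (ψ : g). g). ρ) (succ zero) (vcons Nat zero (succ (succ zero)) (vnil Nat))
  ~> (\(z : Nat). \(i : Nat). \(w : Vec Nat z). \(ε : Pi (f : Type0). Pi (a : f). f). ε) zero (succ (succ zero)) (vnil Nat) (elimVec Nat (\(η : Nat). \(δ : Vec Nat η). Pi (u : Type0). Pi (ρ : u). u) (\(g : Type0). \(ψ : g). ψ) (\(ν : Nat). \(s : Nat). \(l : Vec Nat ν). \(j : Pi (ω : Type0). Pi (β : ω). ω). j) zero (vnil Nat))
  ~> (\(z : Nat). \(i : Vec Nat zero). \(w : Pi (ε : Type0). Pi (f : ε). ε). w) (succ (succ zero)) (vnil Nat) (elimVec Nat (\(a : Nat). \(η : Vec Nat a). Pi (δ : Type0). Pi (u : δ). δ) (\(ρ : Type0). \(g : ρ). g) (\(ψ : Nat). \(ν : Nat). \(s : Vec Nat ψ). \(l : Pi (j : Type0). Pi (ω : j). j). l) zero (vnil Nat))
  ~> (\(z : Vec Nat zero). \(i : Pi (w : Type0). Pi (ε : w). w). i) (vnil Nat) (elimVec Nat (\(f : Nat). \(a : Vec Nat f). Pi (η : Type0). Pi (δ : η). η) (\(u : Type0). \(ρ : u). ρ) (\(g : Nat). \(ψ : Nat). \(ν : Vec Nat g). \(s : Pi (l : Type0). Pi (j : l). l). s) zero (vnil Nat))
  ~> (\(z : Pi (i : Type0). Pi (w : i). i). z) (elimVec Nat (\(ε : Nat). \(f : Vec Nat ε). Pi (a : Type0). Pi (η : a). a) (\(δ : Type0). \(u : δ). u) (\(ρ : Nat). \(g : Nat). \(ψ : Vec Nat ρ). \(ν : Pi (s : Type0). Pi (l : s). s). ν) zero (vnil Nat))
  ~> elimVec Nat (\(z : Nat). \(i : Vec Nat z). Pi (w : Type0). Pi (ε : w). w) (\(f : Type0). \(a : f). a) (\(η : Nat). \(δ : Nat). \(u : Vec Nat η). \(ρ : Pi (g : Type0). Pi (ψ : g). g). ρ) zero (vnil Nat)
  ~> \(z : Type0). \(i : z). i
type:
  Pi (z : Type0). Pi (i : z). z


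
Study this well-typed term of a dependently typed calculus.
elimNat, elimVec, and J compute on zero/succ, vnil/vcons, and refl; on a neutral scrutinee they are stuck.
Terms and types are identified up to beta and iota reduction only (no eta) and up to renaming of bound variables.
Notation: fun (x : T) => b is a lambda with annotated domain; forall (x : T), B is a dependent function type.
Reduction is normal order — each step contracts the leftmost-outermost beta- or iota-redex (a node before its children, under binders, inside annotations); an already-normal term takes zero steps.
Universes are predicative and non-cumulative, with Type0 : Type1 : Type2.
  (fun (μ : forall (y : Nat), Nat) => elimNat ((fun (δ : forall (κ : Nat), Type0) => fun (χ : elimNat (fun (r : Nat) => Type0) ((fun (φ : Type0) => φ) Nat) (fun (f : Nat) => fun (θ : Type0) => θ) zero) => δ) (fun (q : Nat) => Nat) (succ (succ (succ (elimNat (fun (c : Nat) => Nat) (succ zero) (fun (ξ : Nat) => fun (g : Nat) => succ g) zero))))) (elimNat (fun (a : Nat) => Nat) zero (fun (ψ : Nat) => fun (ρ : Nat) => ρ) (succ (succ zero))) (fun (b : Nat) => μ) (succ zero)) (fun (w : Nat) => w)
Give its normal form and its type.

resulting normal form:
  zero
the term's type:
  Nat
observation: reduction starts at a beta-redex, and 12 normal-order steps reach the normal form.
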